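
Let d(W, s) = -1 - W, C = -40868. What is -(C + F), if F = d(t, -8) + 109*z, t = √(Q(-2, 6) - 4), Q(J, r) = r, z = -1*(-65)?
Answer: 33784 + √2 ≈ 33785.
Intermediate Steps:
z = 65
t = √2 (t = √(6 - 4) = √2 ≈ 1.4142)
F = 7084 - √2 (F = (-1 - √2) + 109*65 = (-1 - √2) + 7085 = 7084 - √2 ≈ 7082.6)
-(C + F) = -(-40868 + (7084 - √2)) = -(-33784 - √2) = 33784 + √2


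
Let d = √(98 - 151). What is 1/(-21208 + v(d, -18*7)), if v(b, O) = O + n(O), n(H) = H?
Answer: -1/21460 ≈ -4.6598e-5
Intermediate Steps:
d = I*√53 (d = √(-53) = I*√53 ≈ 7.2801*I)
v(b, O) = 2*O (v(b, O) = O + O = 2*O)
1/(-21208 + v(d, -18*7)) = 1/(-21208 + 2*(-18*7)) = 1/(-21208 + 2*(-126)) = 1/(-21208 - 252) = 1/(-21460) = -1/21460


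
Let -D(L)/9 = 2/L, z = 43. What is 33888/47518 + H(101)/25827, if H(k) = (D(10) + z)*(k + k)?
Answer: 3176722948/3068118465 ≈ 1.0354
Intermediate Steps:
D(L) = -18/L
H(k) = 412*k/5 (H(k) = (-18/10 + 43)*(k + k) = (-18*⅒ + 43)*(2*k) = (-9/5 + 43)*(2*k) = 206*(2*k)/5 = 412*k/5)
33888/47518 + H(101)/25827 = 33888/47518 + ((412/5)*101)/25827 = 33888*(1/47518) + (41612/5)*(1/25827) = 16944/23759 + 41612/129135 = 3176722948/3068118465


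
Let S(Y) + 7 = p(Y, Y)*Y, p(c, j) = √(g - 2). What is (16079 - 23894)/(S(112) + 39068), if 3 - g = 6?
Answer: -101753905/508608147 + 291760*I*√5/508608147 ≈ -0.20006 + 0.0012827*I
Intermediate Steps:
g = -3 (g = 3 - 1*6 = 3 - 6 = -3)
p(c, j) = I*√5 (p(c, j) = √(-3 - 2) = √(-5) = I*√5)
S(Y) = -7 + I*Y*√5 (S(Y) = -7 + (I*√5)*Y = -7 + I*Y*√5)
(16079 - 23894)/(S(112) + 39068) = (16079 - 23894)/((-7 + I*112*√5) + 39068) = -7815/((-7 + 112*I*√5) + 39068) = -7815/(39061 + 112*I*√5)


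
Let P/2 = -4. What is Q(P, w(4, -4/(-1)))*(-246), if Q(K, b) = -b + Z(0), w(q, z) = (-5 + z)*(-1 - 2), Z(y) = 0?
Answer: 738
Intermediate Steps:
P = -8 (P = 2*(-4) = -8)
w(q, z) = 15 - 3*z (w(q, z) = (-5 + z)*(-3) = 15 - 3*z)
Q(K, b) = -b (Q(K, b) = -b + 0 = -b)
Q(P, w(4, -4/(-1)))*(-246) = -(15 - (-12)/(-1))*(-246) = -(15 - (-12)*(-1))*(-246) = -(15 - 3*4)*(-246) = -(15 - 12)*(-246) = -1*3*(-246) = -3*(-246) = 738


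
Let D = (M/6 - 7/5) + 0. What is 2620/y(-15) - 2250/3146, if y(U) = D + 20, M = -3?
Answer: 41008975/284713 ≈ 144.04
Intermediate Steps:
D = -19/10 (D = (-3/6 - 7/5) + 0 = (-3*1/6 - 7*1/5) + 0 = (-1/2 - 7/5) + 0 = -19/10 + 0 = -19/10 ≈ -1.9000)
y(U) = 181/10 (y(U) = -19/10 + 20 = 181/10)
2620/y(-15) - 2250/3146 = 2620/(181/10) - 2250/3146 = 2620*(10/181) - 2250*1/3146 = 26200/181 - 1125/1573 = 41008975/284713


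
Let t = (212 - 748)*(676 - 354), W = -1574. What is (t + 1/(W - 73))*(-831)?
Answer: 78739749925/549 ≈ 1.4342e+8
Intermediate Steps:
t = -172592 (t = -536*322 = -172592)
(t + 1/(W - 73))*(-831) = (-172592 + 1/(-1574 - 73))*(-831) = (-172592 + 1/(-1647))*(-831) = (-172592 - 1/1647)*(-831) = -284259025/1647*(-831) = 78739749925/549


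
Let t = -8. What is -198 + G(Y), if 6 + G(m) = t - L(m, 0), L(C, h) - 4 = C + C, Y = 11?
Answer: -238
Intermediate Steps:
L(C, h) = 4 + 2*C (L(C, h) = 4 + (C + C) = 4 + 2*C)
G(m) = -18 - 2*m (G(m) = -6 + (-8 - (4 + 2*m)) = -6 + (-8 + (-4 - 2*m)) = -6 + (-12 - 2*m) = -18 - 2*m)
-198 + G(Y) = -198 + (-18 - 2*11) = -198 + (-18 - 22) = -198 - 40 = -238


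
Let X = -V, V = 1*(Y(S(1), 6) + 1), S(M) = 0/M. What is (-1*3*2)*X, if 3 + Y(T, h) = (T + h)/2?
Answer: 6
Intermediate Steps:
S(M) = 0
Y(T, h) = -3 + T/2 + h/2 (Y(T, h) = -3 + (T + h)/2 = -3 + (T + h)*(1/2) = -3 + (T/2 + h/2) = -3 + T/2 + h/2)
V = 1 (V = 1*((-3 + (1/2)*0 + (1/2)*6) + 1) = 1*((-3 + 0 + 3) + 1) = 1*(0 + 1) = 1*1 = 1)
X = -1 (X = -1*1 = -1)
(-1*3*2)*X = (-1*3*2)*(-1) = -3*2*(-1) = -6*(-1) = 6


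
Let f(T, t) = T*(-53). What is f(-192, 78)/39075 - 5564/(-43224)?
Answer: 54771727/140748150 ≈ 0.38915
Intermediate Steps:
f(T, t) = -53*T
f(-192, 78)/39075 - 5564/(-43224) = -53*(-192)/39075 - 5564/(-43224) = 10176*(1/39075) - 5564*(-1/43224) = 3392/13025 + 1391/10806 = 54771727/140748150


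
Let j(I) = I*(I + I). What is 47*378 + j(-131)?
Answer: 52088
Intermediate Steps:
j(I) = 2*I² (j(I) = I*(2*I) = 2*I²)
47*378 + j(-131) = 47*378 + 2*(-131)² = 17766 + 2*17161 = 17766 + 34322 = 52088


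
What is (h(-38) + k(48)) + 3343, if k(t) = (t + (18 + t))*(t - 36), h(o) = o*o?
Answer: 6155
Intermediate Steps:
h(o) = o**2
k(t) = (-36 + t)*(18 + 2*t) (k(t) = (18 + 2*t)*(-36 + t) = (-36 + t)*(18 + 2*t))
(h(-38) + k(48)) + 3343 = ((-38)**2 + (-648 - 54*48 + 2*48**2)) + 3343 = (1444 + (-648 - 2592 + 2*2304)) + 3343 = (1444 + (-648 - 2592 + 4608)) + 3343 = (1444 + 1368) + 3343 = 2812 + 3343 = 6155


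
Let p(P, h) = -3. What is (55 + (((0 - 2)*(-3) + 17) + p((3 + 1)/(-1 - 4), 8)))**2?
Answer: 5625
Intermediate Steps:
(55 + (((0 - 2)*(-3) + 17) + p((3 + 1)/(-1 - 4), 8)))**2 = (55 + (((0 - 2)*(-3) + 17) - 3))**2 = (55 + ((-2*(-3) + 17) - 3))**2 = (55 + ((6 + 17) - 3))**2 = (55 + (23 - 3))**2 = (55 + 20)**2 = 75**2 = 5625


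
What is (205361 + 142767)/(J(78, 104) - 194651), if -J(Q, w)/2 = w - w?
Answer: -348128/194651 ≈ -1.7885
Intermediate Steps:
J(Q, w) = 0 (J(Q, w) = -2*(w - w) = -2*0 = 0)
(205361 + 142767)/(J(78, 104) - 194651) = (205361 + 142767)/(0 - 194651) = 348128/(-194651) = 348128*(-1/194651) = -348128/194651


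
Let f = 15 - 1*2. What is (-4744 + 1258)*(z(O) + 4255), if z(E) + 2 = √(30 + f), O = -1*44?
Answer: -14825958 - 3486*√43 ≈ -1.4849e+7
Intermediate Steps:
f = 13 (f = 15 - 2 = 13)
O = -44
z(E) = -2 + √43 (z(E) = -2 + √(30 + 13) = -2 + √43)
(-4744 + 1258)*(z(O) + 4255) = (-4744 + 1258)*((-2 + √43) + 4255) = -3486*(4253 + √43) = -14825958 - 3486*√43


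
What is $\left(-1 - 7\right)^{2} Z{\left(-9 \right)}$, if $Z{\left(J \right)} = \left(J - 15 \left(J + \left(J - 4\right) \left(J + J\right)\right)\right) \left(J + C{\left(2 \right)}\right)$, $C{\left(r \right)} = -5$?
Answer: $3032064$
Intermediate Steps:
$Z{\left(J \right)} = \left(-5 + J\right) \left(- 14 J - 30 J \left(-4 + J\right)\right)$ ($Z{\left(J \right)} = \left(J - 15 \left(J + \left(J - 4\right) \left(J + J\right)\right)\right) \left(J - 5\right) = \left(J - 15 \left(J + \left(-4 + J\right) 2 J\right)\right) \left(-5 + J\right) = \left(J - 15 \left(J + 2 J \left(-4 + J\right)\right)\right) \left(-5 + J\right) = \left(J - \left(15 J + 30 J \left(-4 + J\right)\right)\right) \left(-5 + J\right) = \left(- 14 J - 30 J \left(-4 + J\right)\right) \left(-5 + J\right) = \left(-5 + J\right) \left(- 14 J - 30 J \left(-4 + J\right)\right)$)
$\left(-1 - 7\right)^{2} Z{\left(-9 \right)} = \left(-1 - 7\right)^{2} \cdot 2 \left(-9\right) \left(-265 - 15 \left(-9\right)^{2} + 128 \left(-9\right)\right) = \left(-8\right)^{2} \cdot 2 \left(-9\right) \left(-265 - 1215 - 1152\right) = 64 \cdot 2 \left(-9\right) \left(-265 - 1215 - 1152\right) = 64 \cdot 2 \left(-9\right) \left(-2632\right) = 64 \cdot 47376 = 3032064$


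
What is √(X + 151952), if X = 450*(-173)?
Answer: √74102 ≈ 272.22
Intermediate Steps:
X = -77850
√(X + 151952) = √(-77850 + 151952) = √74102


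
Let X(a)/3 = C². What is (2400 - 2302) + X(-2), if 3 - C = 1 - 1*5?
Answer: 245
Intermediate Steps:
C = 7 (C = 3 - (1 - 1*5) = 3 - (1 - 5) = 3 - 1*(-4) = 3 + 4 = 7)
X(a) = 147 (X(a) = 3*7² = 3*49 = 147)
(2400 - 2302) + X(-2) = (2400 - 2302) + 147 = 98 + 147 = 245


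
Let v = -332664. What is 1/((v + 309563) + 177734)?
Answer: 1/154633 ≈ 6.4669e-6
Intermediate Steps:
1/((v + 309563) + 177734) = 1/((-332664 + 309563) + 177734) = 1/(-23101 + 177734) = 1/154633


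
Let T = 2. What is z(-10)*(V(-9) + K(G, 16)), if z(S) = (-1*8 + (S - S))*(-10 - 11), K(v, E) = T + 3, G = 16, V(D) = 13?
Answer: 3024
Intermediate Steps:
K(v, E) = 5 (K(v, E) = 2 + 3 = 5)
z(S) = 168 (z(S) = (-8 + 0)*(-21) = -8*(-21) = 168)
z(-10)*(V(-9) + K(G, 16)) = 168*(13 + 5) = 168*18 = 3024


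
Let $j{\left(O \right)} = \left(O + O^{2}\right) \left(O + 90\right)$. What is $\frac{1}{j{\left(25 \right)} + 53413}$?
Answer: $\frac{1}{128163} \approx 7.8026 \cdot 10^{-6}$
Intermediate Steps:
$j{\left(O \right)} = \left(90 + O\right) \left(O + O^{2}\right)$ ($j{\left(O \right)} = \left(O + O^{2}\right) \left(90 + O\right) = \left(90 + O\right) \left(O + O^{2}\right)$)
$\frac{1}{j{\left(25 \right)} + 53413} = \frac{1}{25 \left(90 + 25^{2} + 91 \cdot 25\right) + 53413} = \frac{1}{25 \left(90 + 625 + 2275\right) + 53413} = \frac{1}{25 \cdot 2990 + 53413} = \frac{1}{74750 + 53413} = \frac{1}{128163}$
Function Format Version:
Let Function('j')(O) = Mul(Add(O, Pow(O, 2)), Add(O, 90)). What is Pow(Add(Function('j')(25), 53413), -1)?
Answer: Rational(1, 128163) ≈ 7.8026e-6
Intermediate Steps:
Function('j')(O) = Mul(Add(90, O), Add(O, Pow(O, 2))) (Function('j')(O) = Mul(Add(O, Pow(O, 2)), Add(90, O)) = Mul(Add(90, O), Add(O, Pow(O, 2))))
Pow(Add(Function('j')(25), 53413), -1) = Pow(Add(Mul(25, Add(90, Pow(25, 2), Mul(91, 25))), 53413), -1) = Pow(Add(Mul(25, Add(90, 625, 2275)), 53413), -1) = Pow(Add(Mul(25, 2990), 53413), -1) = Pow(Add(74750, 53413), -1) = Pow(128163, -1) = Rational(1, 128163)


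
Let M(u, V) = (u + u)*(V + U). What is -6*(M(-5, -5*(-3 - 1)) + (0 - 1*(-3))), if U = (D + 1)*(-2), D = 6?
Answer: 342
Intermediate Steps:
U = -14 (U = (6 + 1)*(-2) = 7*(-2) = -14)
M(u, V) = 2*u*(-14 + V) (M(u, V) = (u + u)*(V - 14) = (2*u)*(-14 + V) = 2*u*(-14 + V))
-6*(M(-5, -5*(-3 - 1)) + (0 - 1*(-3))) = -6*(2*(-5)*(-14 - 5*(-3 - 1)) + (0 - 1*(-3))) = -6*(2*(-5)*(-14 - 5*(-4)) + (0 + 3)) = -6*(2*(-5)*(-14 + 20) + 3) = -6*(2*(-5)*6 + 3) = -6*(-60 + 3) = -6*(-57) = 342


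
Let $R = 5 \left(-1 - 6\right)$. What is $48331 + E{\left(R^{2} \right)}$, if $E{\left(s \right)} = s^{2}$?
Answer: $1548956$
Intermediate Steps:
$R = -35$ ($R = 5 \left(-1 - 6\right) = 5 \left(-7\right) = -35$)
$48331 + E{\left(R^{2} \right)} = 48331 + \left(\left(-35\right)^{2}\right)^{2} = 48331 + 1225^{2} = 48331 + 1500625 = 1548956$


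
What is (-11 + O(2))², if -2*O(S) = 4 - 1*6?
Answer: 100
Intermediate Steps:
O(S) = 1 (O(S) = -(4 - 1*6)/2 = -(4 - 6)/2 = -½*(-2) = 1)
(-11 + O(2))² = (-11 + 1)² = (-10)² = 100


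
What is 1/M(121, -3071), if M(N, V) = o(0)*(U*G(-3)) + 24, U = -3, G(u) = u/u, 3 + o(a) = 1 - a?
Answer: 1/30 ≈ 0.033333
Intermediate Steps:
o(a) = -2 - a (o(a) = -3 + (1 - a) = -2 - a)
G(u) = 1
M(N, V) = 30 (M(N, V) = (-2 - 1*0)*(-3*1) + 24 = (-2 + 0)*(-3) + 24 = -2*(-3) + 24 = 6 + 24 = 30)
1/M(121, -3071) = 1/30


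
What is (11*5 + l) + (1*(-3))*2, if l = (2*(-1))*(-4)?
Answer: 57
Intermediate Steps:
l = 8 (l = -2*(-4) = 8)
(11*5 + l) + (1*(-3))*2 = (11*5 + 8) + (1*(-3))*2 = (55 + 8) - 3*2 = 63 - 6 = 57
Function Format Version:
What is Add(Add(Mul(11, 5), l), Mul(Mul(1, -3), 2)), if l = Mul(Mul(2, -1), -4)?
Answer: 57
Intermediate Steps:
l = 8 (l = Mul(-2, -4) = 8)
Add(Add(Mul(11, 5), l), Mul(Mul(1, -3), 2)) = Add(Add(Mul(11, 5), 8), Mul(Mul(1, -3), 2)) = Add(Add(55, 8), Mul(-3, 2)) = Add(63, -6) = 57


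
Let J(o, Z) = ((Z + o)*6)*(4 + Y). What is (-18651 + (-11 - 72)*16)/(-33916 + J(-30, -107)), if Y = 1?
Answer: 19979/38026 ≈ 0.52540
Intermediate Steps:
J(o, Z) = 30*Z + 30*o (J(o, Z) = ((Z + o)*6)*(4 + 1) = (6*Z + 6*o)*5 = 30*Z + 30*o)
(-18651 + (-11 - 72)*16)/(-33916 + J(-30, -107)) = (-18651 + (-11 - 72)*16)/(-33916 + (30*(-107) + 30*(-30))) = (-18651 - 83*16)/(-33916 + (-3210 - 900)) = (-18651 - 1328)/(-33916 - 4110) = -19979/(-38026) = -19979*(-1/38026) = 19979/38026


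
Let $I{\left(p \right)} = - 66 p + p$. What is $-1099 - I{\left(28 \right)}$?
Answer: $721$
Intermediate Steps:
$I{\left(p \right)} = - 65 p$
$-1099 - I{\left(28 \right)} = -1099 - \left(-65\right) 28 = -1099 - -1820 = -1099 + 1820 = 721$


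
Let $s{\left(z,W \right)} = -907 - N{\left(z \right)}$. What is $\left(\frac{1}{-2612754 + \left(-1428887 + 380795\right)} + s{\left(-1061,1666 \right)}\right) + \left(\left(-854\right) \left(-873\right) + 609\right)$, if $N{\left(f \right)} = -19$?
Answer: $\frac{2728293072497}{3660846} \approx 7.4526 \cdot 10^{5}$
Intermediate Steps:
$s{\left(z,W \right)} = -888$ ($s{\left(z,W \right)} = -907 - -19 = -907 + 19 = -888$)
$\left(\frac{1}{-2612754 + \left(-1428887 + 380795\right)} + s{\left(-1061,1666 \right)}\right) + \left(\left(-854\right) \left(-873\right) + 609\right) = \left(\frac{1}{-2612754 + \left(-1428887 + 380795\right)} - 888\right) + \left(\left(-854\right) \left(-873\right) + 609\right) = \left(\frac{1}{-2612754 - 1048092} - 888\right) + \left(745542 + 609\right) = \left(\frac{1}{-3660846} - 888\right) + 746151 = \left(- \frac{1}{3660846} - 888\right) + 746151 = - \frac{3250831249}{3660846} + 746151 = \frac{2728293072497}{3660846}$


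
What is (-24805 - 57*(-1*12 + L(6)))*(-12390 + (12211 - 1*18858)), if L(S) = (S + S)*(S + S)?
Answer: 615447173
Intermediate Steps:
L(S) = 4*S² (L(S) = (2*S)*(2*S) = 4*S²)
(-24805 - 57*(-1*12 + L(6)))*(-12390 + (12211 - 1*18858)) = (-24805 - 57*(-1*12 + 4*6²))*(-12390 + (12211 - 1*18858)) = (-24805 - 57*(-12 + 4*36))*(-12390 + (12211 - 18858)) = (-24805 - 57*(-12 + 144))*(-12390 - 6647) = (-24805 - 57*132)*(-19037) = (-24805 - 7524)*(-19037) = -32329*(-19037) = 615447173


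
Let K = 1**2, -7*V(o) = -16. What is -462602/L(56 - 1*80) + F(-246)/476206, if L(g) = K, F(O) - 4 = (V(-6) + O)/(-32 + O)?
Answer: -214345914110931/463348438 ≈ -4.6260e+5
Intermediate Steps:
V(o) = 16/7 (V(o) = -1/7*(-16) = 16/7)
K = 1
F(O) = 4 + (16/7 + O)/(-32 + O)
L(g) = 1
-462602/L(56 - 1*80) + F(-246)/476206 = -462602/1 + (5*(-176 + 7*(-246))/(7*(-32 - 246)))/476206 = -462602*1 + ((5/7)*(-176 - 1722)/(-278))*(1/476206) = -462602 + ((5/7)*(-1/278)*(-1898))*(1/476206) = -462602 + (4745/973)*(1/476206) = -462602 + 4745/463348438 = -214345914110931/463348438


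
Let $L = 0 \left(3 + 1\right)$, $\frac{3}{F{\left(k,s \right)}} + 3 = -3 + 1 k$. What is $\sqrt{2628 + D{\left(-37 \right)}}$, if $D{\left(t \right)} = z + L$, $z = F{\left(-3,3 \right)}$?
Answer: $\frac{\sqrt{23649}}{3} \approx 51.261$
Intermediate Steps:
$F{\left(k,s \right)} = \frac{3}{-6 + k}$ ($F{\left(k,s \right)} = \frac{3}{-3 + \left(-3 + 1 k\right)} = \frac{3}{-3 + \left(-3 + k\right)} = \frac{3}{-6 + k}$)
$z = - \frac{1}{3}$ ($z = \frac{3}{-6 - 3} = \frac{3}{-9} = 3 \left(- \frac{1}{9}\right) = - \frac{1}{3} \approx -0.33333$)
$L = 0$ ($L = 0 \cdot 4 = 0$)
$D{\left(t \right)} = - \frac{1}{3}$ ($D{\left(t \right)} = - \frac{1}{3} + 0 = - \frac{1}{3}$)
$\sqrt{2628 + D{\left(-37 \right)}} = \sqrt{2628 - \frac{1}{3}} = \sqrt{\frac{7883}{3}} = \frac{\sqrt{23649}}{3}$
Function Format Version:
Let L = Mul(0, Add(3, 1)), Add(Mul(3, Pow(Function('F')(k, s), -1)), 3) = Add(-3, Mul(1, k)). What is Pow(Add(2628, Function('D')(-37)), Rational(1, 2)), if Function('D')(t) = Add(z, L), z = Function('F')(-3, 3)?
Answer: Mul(Rational(1, 3), Pow(23649, Rational(1, 2))) ≈ 51.261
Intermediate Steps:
Function('F')(k, s) = Mul(3, Pow(Add(-6, k), -1)) (Function('F')(k, s) = Mul(3, Pow(Add(-3, Add(-3, Mul(1, k))), -1)) = Mul(3, Pow(Add(-3, Add(-3, k)), -1)) = Mul(3, Pow(Add(-6, k), -1)))
z = Rational(-1, 3) (z = Mul(3, Pow(Add(-6, -3), -1)) = Mul(3, Pow(-9, -1)) = Mul(3, Rational(-1, 9)) = Rational(-1, 3) ≈ -0.33333)
L = 0 (L = Mul(0, 4) = 0)
Function('D')(t) = Rational(-1, 3) (Function('D')(t) = Add(Rational(-1, 3), 0) = Rational(-1, 3))
Pow(Add(2628, Function('D')(-37)), Rational(1, 2)) = Pow(Add(2628, Rational(-1, 3)), Rational(1, 2)) = Pow(Rational(7883, 3), Rational(1, 2)) = Mul(Rational(1, 3), Pow(23649, Rational(1, 2)))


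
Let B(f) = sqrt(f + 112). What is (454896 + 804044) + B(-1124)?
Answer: 1258940 + 2*I*sqrt(253) ≈ 1.2589e+6 + 31.812*I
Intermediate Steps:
B(f) = sqrt(112 + f)
(454896 + 804044) + B(-1124) = (454896 + 804044) + sqrt(112 - 1124) = 1258940 + sqrt(-1012) = 1258940 + 2*I*sqrt(253)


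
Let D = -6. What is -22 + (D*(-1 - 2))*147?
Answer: 2624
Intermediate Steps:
-22 + (D*(-1 - 2))*147 = -22 - 6*(-1 - 2)*147 = -22 - 6*(-3)*147 = -22 + 18*147 = -22 + 2646 = 2624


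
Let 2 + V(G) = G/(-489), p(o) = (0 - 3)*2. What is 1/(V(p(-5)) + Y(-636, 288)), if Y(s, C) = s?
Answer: -163/103992 ≈ -0.0015674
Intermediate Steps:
p(o) = -6 (p(o) = -3*2 = -6)
V(G) = -2 - G/489 (V(G) = -2 + G/(-489) = -2 + G*(-1/489) = -2 - G/489)
1/(V(p(-5)) + Y(-636, 288)) = 1/((-2 - 1/489*(-6)) - 636) = 1/((-2 + 2/163) - 636) = 1/(-324/163 - 636) = 1/(-103992/163) = -163/103992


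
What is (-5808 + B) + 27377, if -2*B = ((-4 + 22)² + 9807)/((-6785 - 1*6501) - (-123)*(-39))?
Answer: 780074585/36166 ≈ 21569.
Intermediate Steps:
B = 10131/36166 (B = -((-4 + 22)² + 9807)/(2*((-6785 - 1*6501) - (-123)*(-39))) = -(18² + 9807)/(2*((-6785 - 6501) - 1*4797)) = -(324 + 9807)/(2*(-13286 - 4797)) = -10131/(2*(-18083)) = -10131*(-1)/(2*18083) = -½*(-10131/18083) = 10131/36166 ≈ 0.28013)
(-5808 + B) + 27377 = (-5808 + 10131/36166) + 27377 = -210041997/36166 + 27377 = 780074585/36166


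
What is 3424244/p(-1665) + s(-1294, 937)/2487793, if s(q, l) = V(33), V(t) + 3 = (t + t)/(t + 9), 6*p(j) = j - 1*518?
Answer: -357790030668494/38015964833 ≈ -9411.6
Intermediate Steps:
p(j) = -259/3 + j/6 (p(j) = (j - 1*518)/6 = (j - 518)/6 = (-518 + j)/6 = -259/3 + j/6)
V(t) = -3 + 2*t/(9 + t) (V(t) = -3 + (t + t)/(t + 9) = -3 + (2*t)/(9 + t) = -3 + 2*t/(9 + t))
s(q, l) = -10/7 (s(q, l) = (-27 - 1*33)/(9 + 33) = (-27 - 33)/42 = (1/42)*(-60) = -10/7)
3424244/p(-1665) + s(-1294, 937)/2487793 = 3424244/(-259/3 + (1/6)*(-1665)) - 10/7/2487793 = 3424244/(-259/3 - 555/2) - 10/7*1/2487793 = 3424244/(-2183/6) - 10/17414551 = 3424244*(-6/2183) - 10/17414551 = -20545464/2183 - 10/17414551 = -357790030668494/38015964833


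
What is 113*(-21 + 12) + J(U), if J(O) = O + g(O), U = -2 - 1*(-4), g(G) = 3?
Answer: -1012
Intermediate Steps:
U = 2 (U = -2 + 4 = 2)
J(O) = 3 + O (J(O) = O + 3 = 3 + O)
113*(-21 + 12) + J(U) = 113*(-21 + 12) + (3 + 2) = 113*(-9) + 5 = -1017 + 5 = -1012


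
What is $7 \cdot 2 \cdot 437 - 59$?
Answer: $6059$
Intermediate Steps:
$7 \cdot 2 \cdot 437 - 59 = 14 \cdot 437 - 59 = 6118 - 59 = 6059$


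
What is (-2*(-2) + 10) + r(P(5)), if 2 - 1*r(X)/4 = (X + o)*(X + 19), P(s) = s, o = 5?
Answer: -938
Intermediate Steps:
r(X) = 8 - 4*(5 + X)*(19 + X) (r(X) = 8 - 4*(X + 5)*(X + 19) = 8 - 4*(5 + X)*(19 + X))
(-2*(-2) + 10) + r(P(5)) = (-2*(-2) + 10) + (-372 - 96*5 - 4*5**2) = (4 + 10) + (-372 - 480 - 4*25) = 14 + (-372 - 480 - 100) = 14 - 952 = -938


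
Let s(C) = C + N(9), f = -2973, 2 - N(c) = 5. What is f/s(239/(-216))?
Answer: 642168/887 ≈ 723.98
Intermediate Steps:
N(c) = -3 (N(c) = 2 - 1*5 = 2 - 5 = -3)
s(C) = -3 + C (s(C) = C - 3 = -3 + C)
f/s(239/(-216)) = -2973/(-3 + 239/(-216)) = -2973/(-3 + 239*(-1/216)) = -2973/(-3 - 239/216) = -2973/(-887/216) = -2973*(-216/887) = 642168/887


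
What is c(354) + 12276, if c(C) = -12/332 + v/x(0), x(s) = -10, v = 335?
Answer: 2032249/166 ≈ 12242.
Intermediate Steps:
c(C) = -5567/166 (c(C) = -12/332 + 335/(-10) = -12*1/332 + 335*(-⅒) = -3/83 - 67/2 = -5567/166)
c(354) + 12276 = -5567/166 + 12276 = 2032249/166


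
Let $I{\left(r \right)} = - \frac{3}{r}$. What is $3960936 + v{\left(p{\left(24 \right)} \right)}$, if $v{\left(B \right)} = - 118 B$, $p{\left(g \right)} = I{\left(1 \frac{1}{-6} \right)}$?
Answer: $3958812$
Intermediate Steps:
$p{\left(g \right)} = 18$ ($p{\left(g \right)} = - \frac{3}{1 \frac{1}{-6}} = - \frac{3}{1 \left(- \frac{1}{6}\right)} = - \frac{3}{- \frac{1}{6}} = \left(-3\right) \left(-6\right) = 18$)
$3960936 + v{\left(p{\left(24 \right)} \right)} = 3960936 - 2124 = 3958812$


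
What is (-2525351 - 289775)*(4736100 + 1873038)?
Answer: -18605556221388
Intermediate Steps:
(-2525351 - 289775)*(4736100 + 1873038) = -2815126*6609138 = -18605556221388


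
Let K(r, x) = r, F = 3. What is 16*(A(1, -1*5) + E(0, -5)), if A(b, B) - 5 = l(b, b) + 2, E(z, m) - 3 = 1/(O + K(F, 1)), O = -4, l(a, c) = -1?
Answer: 128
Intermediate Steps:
E(z, m) = 2 (E(z, m) = 3 + 1/(-4 + 3) = 3 + 1/(-1) = 3 - 1 = 2)
A(b, B) = 6 (A(b, B) = 5 + (-1 + 2) = 5 + 1 = 6)
16*(A(1, -1*5) + E(0, -5)) = 16*(6 + 2) = 16*8 = 128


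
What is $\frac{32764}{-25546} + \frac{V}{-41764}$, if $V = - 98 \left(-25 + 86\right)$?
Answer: $- \frac{5734159}{5032562} \approx -1.1394$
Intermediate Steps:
$V = -5978$ ($V = \left(-98\right) 61 = -5978$)
$\frac{32764}{-25546} + \frac{V}{-41764} = \frac{32764}{-25546} - \frac{5978}{-41764} = 32764 \left(- \frac{1}{25546}\right) - - \frac{2989}{20882} = - \frac{16382}{12773} + \frac{2989}{20882} = - \frac{5734159}{5032562}$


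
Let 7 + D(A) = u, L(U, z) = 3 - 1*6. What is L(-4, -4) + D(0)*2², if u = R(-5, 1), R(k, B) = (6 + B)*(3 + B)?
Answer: 81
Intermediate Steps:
R(k, B) = (3 + B)*(6 + B)
u = 28 (u = 18 + 1² + 9*1 = 18 + 1 + 9 = 28)
L(U, z) = -3 (L(U, z) = 3 - 6 = -3)
D(A) = 21 (D(A) = -7 + 28 = 21)
L(-4, -4) + D(0)*2² = -3 + 21*2² = -3 + 21*4 = -3 + 84 = 81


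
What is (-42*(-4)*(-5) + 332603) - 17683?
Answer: 314080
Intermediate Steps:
(-42*(-4)*(-5) + 332603) - 17683 = (168*(-5) + 332603) - 17683 = (-840 + 332603) - 17683 = 331763 - 17683 = 314080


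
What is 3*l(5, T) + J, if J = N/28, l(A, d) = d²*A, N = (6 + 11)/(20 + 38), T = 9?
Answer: 1973177/1624 ≈ 1215.0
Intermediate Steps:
N = 17/58 ≈ 0.29310
l(A, d) = A*d²
J = 17/1624 (J = (17/58)/28 = (17/58)*(1/28) = 17/1624 ≈ 0.010468)
3*l(5, T) + J = 3*(5*9²) + 17/1624 = 3*(5*81) + 17/1624 = 3*405 + 17/1624 = 1215 + 17/1624 = 1973177/1624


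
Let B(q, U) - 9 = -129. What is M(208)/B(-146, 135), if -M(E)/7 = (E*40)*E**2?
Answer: 62992384/3 ≈ 2.0997e+7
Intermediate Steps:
B(q, U) = -120 (B(q, U) = 9 - 129 = -120)
M(E) = -280*E**3 (M(E) = -7*E*40*E**2 = -7*40*E*E**2 = -280*E**3)
M(208)/B(-146, 135) = -280*208**3/(-120) = -280*8998912*(-1/120) = -2519695360*(-1/120) = 62992384/3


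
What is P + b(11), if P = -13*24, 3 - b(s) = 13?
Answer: -322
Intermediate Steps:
b(s) = -10 (b(s) = 3 - 1*13 = 3 - 13 = -10)
P = -312
P + b(11) = -312 - 10 = -322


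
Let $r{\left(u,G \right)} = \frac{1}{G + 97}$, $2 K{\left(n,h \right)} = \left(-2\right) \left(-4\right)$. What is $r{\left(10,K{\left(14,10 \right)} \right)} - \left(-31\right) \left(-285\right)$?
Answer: $- \frac{892334}{101} \approx -8835.0$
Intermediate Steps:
$K{\left(n,h \right)} = 4$ ($K{\left(n,h \right)} = \frac{\left(-2\right) \left(-4\right)}{2} = \frac{1}{2} \cdot 8 = 4$)
$r{\left(u,G \right)} = \frac{1}{97 + G}$
$r{\left(10,K{\left(14,10 \right)} \right)} - \left(-31\right) \left(-285\right) = \frac{1}{97 + 4} - \left(-31\right) \left(-285\right) = \frac{1}{101} - 8835 = - \frac{892334}{101}$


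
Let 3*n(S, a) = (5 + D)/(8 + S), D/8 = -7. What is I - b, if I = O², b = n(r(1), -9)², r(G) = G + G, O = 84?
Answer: 705311/100 ≈ 7053.1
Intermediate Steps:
D = -56 (D = 8*(-7) = -56)
r(G) = 2*G
n(S, a) = -17/(8 + S) (n(S, a) = ((5 - 56)/(8 + S))/3 = (-51/(8 + S))/3 = -17/(8 + S))
b = 289/100 (b = (-17/(8 + 2*1))² = (-17/(8 + 2))² = (-17/10)² = 289/100 ≈ 2.8900)
I = 7056 (I = 84² = 7056)
I - b = 7056 - 1*289/100 = 7056 - 289/100 = 705311/100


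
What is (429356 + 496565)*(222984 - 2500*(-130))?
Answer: 507389893264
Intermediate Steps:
(429356 + 496565)*(222984 - 2500*(-130)) = 925921*(222984 + 325000) = 925921*547984 = 507389893264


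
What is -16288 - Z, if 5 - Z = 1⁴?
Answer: -16292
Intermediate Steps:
Z = 4 (Z = 5 - 1*1⁴ = 5 - 1*1 = 5 - 1 = 4)
-16288 - Z = -16288 - 1*4 = -16288 - 4 = -16292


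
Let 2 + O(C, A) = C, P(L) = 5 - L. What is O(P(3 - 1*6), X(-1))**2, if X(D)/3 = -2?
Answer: 36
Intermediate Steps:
X(D) = -6 (X(D) = 3*(-2) = -6)
O(C, A) = -2 + C
O(P(3 - 1*6), X(-1))**2 = (-2 + (5 - (3 - 1*6)))**2 = (-2 + (5 - (3 - 6)))**2 = (-2 + (5 - 1*(-3)))**2 = (-2 + (5 + 3))**2 = (-2 + 8)**2 = 6**2 = 36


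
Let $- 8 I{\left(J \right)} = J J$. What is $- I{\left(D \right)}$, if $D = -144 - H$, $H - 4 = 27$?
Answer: $\frac{30625}{8} \approx 3828.1$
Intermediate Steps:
$H = 31$ ($H = 4 + 27 = 31$)
$D = -175$ ($D = -144 - 31 = -175$)
$I{\left(J \right)} = - \frac{J^{2}}{8}$ ($I{\left(J \right)} = - \frac{J J}{8} = - \frac{J^{2}}{8}$)
$- I{\left(D \right)} = - \frac{\left(-1\right) \left(-175\right)^{2}}{8} = - \frac{\left(-1\right) 30625}{8} = \left(-1\right) \left(- \frac{30625}{8}\right) = \frac{30625}{8}$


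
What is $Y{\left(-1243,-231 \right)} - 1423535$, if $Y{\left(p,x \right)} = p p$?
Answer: $121514$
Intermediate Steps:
$Y{\left(p,x \right)} = p^{2}$
$Y{\left(-1243,-231 \right)} - 1423535 = \left(-1243\right)^{2} - 1423535 = 1545049 - 1423535 = 121514$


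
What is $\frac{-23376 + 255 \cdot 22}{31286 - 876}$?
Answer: $- \frac{8883}{15205} \approx -0.58422$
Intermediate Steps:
$\frac{-23376 + 255 \cdot 22}{31286 - 876} = \frac{-23376 + 5610}{30410} = \left(-17766\right) \frac{1}{30410} = - \frac{8883}{15205}$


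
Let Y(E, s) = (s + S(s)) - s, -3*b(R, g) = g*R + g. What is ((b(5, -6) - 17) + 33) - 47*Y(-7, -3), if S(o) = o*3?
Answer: 451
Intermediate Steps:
S(o) = 3*o
b(R, g) = -g/3 - R*g/3 (b(R, g) = -(g*R + g)/3 = -(R*g + g)/3 = -(g + R*g)/3 = -g/3 - R*g/3)
Y(E, s) = 3*s (Y(E, s) = (s + 3*s) - s = 4*s - s = 3*s)
((b(5, -6) - 17) + 33) - 47*Y(-7, -3) = ((-1/3*(-6)*(1 + 5) - 17) + 33) - 141*(-3) = ((-1/3*(-6)*6 - 17) + 33) - 47*(-9) = ((12 - 17) + 33) + 423 = (-5 + 33) + 423 = 28 + 423 = 451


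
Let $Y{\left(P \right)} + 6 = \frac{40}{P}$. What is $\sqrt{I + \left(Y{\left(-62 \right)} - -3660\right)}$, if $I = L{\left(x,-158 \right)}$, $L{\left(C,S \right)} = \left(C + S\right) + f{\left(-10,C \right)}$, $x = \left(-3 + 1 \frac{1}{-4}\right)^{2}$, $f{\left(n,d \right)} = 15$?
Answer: $\frac{5 \sqrt{2165505}}{124} \approx 59.337$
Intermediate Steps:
$Y{\left(P \right)} = -6 + \frac{40}{P}$
$x = \frac{169}{16}$ ($x = \left(-3 + 1 \left(- \frac{1}{4}\right)\right)^{2} = \left(-3 - \frac{1}{4}\right)^{2} = \left(- \frac{13}{4}\right)^{2} = \frac{169}{16} \approx 10.563$)
$L{\left(C,S \right)} = 15 + C + S$ ($L{\left(C,S \right)} = \left(C + S\right) + 15 = 15 + C + S$)
$I = - \frac{2119}{16}$ ($I = 15 + \frac{169}{16} - 158 = - \frac{2119}{16} \approx -132.44$)
$\sqrt{I + \left(Y{\left(-62 \right)} - -3660\right)} = \sqrt{- \frac{2119}{16} - \left(-3654 + \frac{20}{31}\right)} = \sqrt{- \frac{2119}{16} + \left(\left(-6 + 40 \left(- \frac{1}{62}\right)\right) + 3660\right)} = \sqrt{- \frac{2119}{16} + \left(\left(-6 - \frac{20}{31}\right) + 3660\right)} = \sqrt{- \frac{2119}{16} + \left(- \frac{206}{31} + 3660\right)} = \sqrt{- \frac{2119}{16} + \frac{113254}{31}} = \sqrt{\frac{1746375}{496}} = \frac{5 \sqrt{2165505}}{124}$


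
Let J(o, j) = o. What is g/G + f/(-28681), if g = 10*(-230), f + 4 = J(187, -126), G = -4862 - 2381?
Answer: 64640831/207736483 ≈ 0.31117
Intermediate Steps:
G = -7243
f = 183 (f = -4 + 187 = 183)
g = -2300
g/G + f/(-28681) = -2300/(-7243) + 183/(-28681) = -2300*(-1/7243) + 183*(-1/28681) = 2300/7243 - 183/28681 = 64640831/207736483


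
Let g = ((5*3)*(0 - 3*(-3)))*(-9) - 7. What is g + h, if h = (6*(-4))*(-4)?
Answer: -1126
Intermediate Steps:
h = 96 (h = -24*(-4) = 96)
g = -1222 (g = (15*(0 + 9))*(-9) - 7 = (15*9)*(-9) - 7 = 135*(-9) - 7 = -1215 - 7 = -1222)
g + h = -1222 + 96 = -1126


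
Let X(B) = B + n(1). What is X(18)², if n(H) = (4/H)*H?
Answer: 484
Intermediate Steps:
n(H) = 4
X(B) = 4 + B (X(B) = B + 4 = 4 + B)
X(18)² = (4 + 18)² = 22² = 484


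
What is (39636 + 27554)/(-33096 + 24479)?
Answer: -67190/8617 ≈ -7.7974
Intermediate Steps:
(39636 + 27554)/(-33096 + 24479) = 67190/(-8617) = 67190*(-1/8617) = -67190/8617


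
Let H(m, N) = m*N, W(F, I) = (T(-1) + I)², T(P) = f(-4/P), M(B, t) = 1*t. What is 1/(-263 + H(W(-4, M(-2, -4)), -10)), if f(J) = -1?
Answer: -1/513 ≈ -0.0019493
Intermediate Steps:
M(B, t) = t
T(P) = -1
W(F, I) = (-1 + I)²
H(m, N) = N*m
1/(-263 + H(W(-4, M(-2, -4)), -10)) = 1/(-263 - 10*(-1 - 4)²) = 1/(-263 - 10*(-5)²) = 1/(-263 - 10*25) = 1/(-263 - 250) = 1/(-513) = -1/513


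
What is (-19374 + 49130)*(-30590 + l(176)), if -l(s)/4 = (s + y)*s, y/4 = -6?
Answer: -4094366088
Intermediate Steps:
y = -24 (y = 4*(-6) = -24)
l(s) = -4*s*(-24 + s) (l(s) = -4*(s - 24)*s = -4*(-24 + s)*s = -4*s*(-24 + s))
(-19374 + 49130)*(-30590 + l(176)) = (-19374 + 49130)*(-30590 + 4*176*(24 - 1*176)) = 29756*(-30590 + 4*176*(24 - 176)) = 29756*(-30590 + 4*176*(-152)) = 29756*(-30590 - 107008) = 29756*(-137598) = -4094366088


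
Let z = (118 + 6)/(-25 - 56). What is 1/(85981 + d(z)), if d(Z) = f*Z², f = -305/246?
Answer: 807003/69384580103 ≈ 1.1631e-5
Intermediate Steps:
f = -305/246 (f = -305*1/246 = -305/246 ≈ -1.2398)
z = -124/81 (z = 124/(-81) = 124*(-1/81) = -124/81 ≈ -1.5309)
d(Z) = -305*Z²/246
1/(85981 + d(z)) = 1/(85981 - 305*(-124/81)²/246) = 1/(85981 - 305/246*15376/6561) = 1/(85981 - 2344840/807003) = 1/(69384580103/807003) = 807003/69384580103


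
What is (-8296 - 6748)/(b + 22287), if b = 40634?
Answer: -15044/62921 ≈ -0.23909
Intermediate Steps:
(-8296 - 6748)/(b + 22287) = (-8296 - 6748)/(40634 + 22287) = -15044/62921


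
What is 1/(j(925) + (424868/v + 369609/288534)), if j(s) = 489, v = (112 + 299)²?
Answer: 16246483938/8006205174149 ≈ 0.0020292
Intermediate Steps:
v = 168921 (v = 411² = 168921)
1/(j(925) + (424868/v + 369609/288534)) = 1/(489 + (424868/168921 + 369609/288534)) = 1/(489 + (424868*(1/168921) + 369609*(1/288534))) = 1/(489 + (424868/168921 + 123203/96178)) = 1/(489 + 61674528467/16246483938) = 1/(8006205174149/16246483938) = 16246483938/8006205174149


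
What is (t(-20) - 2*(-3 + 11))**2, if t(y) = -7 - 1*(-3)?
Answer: 400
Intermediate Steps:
t(y) = -4 (t(y) = -7 + 3 = -4)
(t(-20) - 2*(-3 + 11))**2 = (-4 - 2*(-3 + 11))**2 = (-4 - 2*8)**2 = (-4 - 16)**2 = (-20)**2 = 400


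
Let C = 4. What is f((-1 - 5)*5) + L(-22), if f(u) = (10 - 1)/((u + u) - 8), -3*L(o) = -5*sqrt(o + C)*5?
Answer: -9/68 + 25*I*sqrt(2) ≈ -0.13235 + 35.355*I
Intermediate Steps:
L(o) = 25*sqrt(4 + o)/3 (L(o) = -(-5*sqrt(o + 4))*5/3 = -(-5*sqrt(4 + o))*5/3 = -(-25)*sqrt(4 + o)/3 = 25*sqrt(4 + o)/3)
f(u) = 9/(-8 + 2*u) (f(u) = 9/(2*u - 8) = 9/(-8 + 2*u))
f((-1 - 5)*5) + L(-22) = 9/(2*(-4 + (-1 - 5)*5)) + 25*sqrt(4 - 22)/3 = 9/(2*(-4 - 6*5)) + 25*sqrt(-18)/3 = 9/(2*(-4 - 30)) + 25*(3*I*sqrt(2))/3 = (9/2)/(-34) + 25*I*sqrt(2) = (9/2)*(-1/34) + 25*I*sqrt(2) = -9/68 + 25*I*sqrt(2)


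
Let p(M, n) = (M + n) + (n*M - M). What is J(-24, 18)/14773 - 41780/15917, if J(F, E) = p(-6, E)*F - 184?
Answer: -53251268/21376531 ≈ -2.4911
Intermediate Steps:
p(M, n) = n + M*n (p(M, n) = (M + n) + (M*n - M) = (M + n) + (-M + M*n) = n + M*n)
J(F, E) = -184 - 5*E*F (J(F, E) = (E*(1 - 6))*F - 184 = (E*(-5))*F - 184 = (-5*E)*F - 184 = -5*E*F - 184 = -184 - 5*E*F)
J(-24, 18)/14773 - 41780/15917 = (-184 - 5*18*(-24))/14773 - 41780/15917 = (-184 + 2160)*(1/14773) - 41780*1/15917 = 1976*(1/14773) - 41780/15917 = 1976/14773 - 41780/15917 = -53251268/21376531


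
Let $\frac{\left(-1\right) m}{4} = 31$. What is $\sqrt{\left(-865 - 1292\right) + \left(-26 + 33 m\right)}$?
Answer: $5 i \sqrt{251} \approx 79.215 i$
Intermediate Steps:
$m = -124$ ($m = \left(-4\right) 31 = -124$)
$\sqrt{\left(-865 - 1292\right) + \left(-26 + 33 m\right)} = \sqrt{\left(-865 - 1292\right) + \left(-26 + 33 \left(-124\right)\right)} = \sqrt{-2157 - 4118} = \sqrt{-6275} = 5 i \sqrt{251}$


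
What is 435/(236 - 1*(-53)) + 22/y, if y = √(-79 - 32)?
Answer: 435/289 - 22*I*√111/111 ≈ 1.5052 - 2.0881*I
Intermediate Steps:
y = I*√111 (y = √(-111) = I*√111 ≈ 10.536*I)
435/(236 - 1*(-53)) + 22/y = 435/(236 - 1*(-53)) + 22/((I*√111)) = 435/(236 + 53) + 22*(-I*√111/111) = 435/289 - 22*I*√111/111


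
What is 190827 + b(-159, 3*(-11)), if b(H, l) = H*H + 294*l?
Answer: 206406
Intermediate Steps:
b(H, l) = H**2 + 294*l
190827 + b(-159, 3*(-11)) = 190827 + ((-159)**2 + 294*(3*(-11))) = 190827 + (25281 + 294*(-33)) = 190827 + (25281 - 9702) = 190827 + 15579 = 206406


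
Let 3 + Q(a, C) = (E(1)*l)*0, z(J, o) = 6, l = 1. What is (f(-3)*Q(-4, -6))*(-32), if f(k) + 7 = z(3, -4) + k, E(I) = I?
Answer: -384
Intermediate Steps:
Q(a, C) = -3 (Q(a, C) = -3 + (1*1)*0 = -3 + 1*0 = -3 + 0 = -3)
f(k) = -1 + k (f(k) = -7 + (6 + k) = -1 + k)
(f(-3)*Q(-4, -6))*(-32) = ((-1 - 3)*(-3))*(-32) = -4*(-3)*(-32) = 12*(-32) = -384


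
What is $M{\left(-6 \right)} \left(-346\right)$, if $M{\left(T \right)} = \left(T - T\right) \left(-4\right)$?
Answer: $0$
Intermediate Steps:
$M{\left(T \right)} = 0$ ($M{\left(T \right)} = 0 \left(-4\right) = 0$)
$M{\left(-6 \right)} \left(-346\right) = 0 \left(-346\right) = 0$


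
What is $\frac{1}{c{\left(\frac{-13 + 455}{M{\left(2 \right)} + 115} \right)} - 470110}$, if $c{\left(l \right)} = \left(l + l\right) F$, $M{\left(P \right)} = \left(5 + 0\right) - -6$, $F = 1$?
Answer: $- \frac{63}{29616488} \approx -2.1272 \cdot 10^{-6}$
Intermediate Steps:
$M{\left(P \right)} = 11$ ($M{\left(P \right)} = 5 + 6 = 11$)
$c{\left(l \right)} = 2 l$ ($c{\left(l \right)} = \left(l + l\right) 1 = 2 l 1 = 2 l$)
$\frac{1}{c{\left(\frac{-13 + 455}{M{\left(2 \right)} + 115} \right)} - 470110} = \frac{1}{2 \frac{-13 + 455}{11 + 115} - 470110} = \frac{1}{2 \cdot \frac{442}{126} - 470110} = \frac{1}{2 \cdot 442 \cdot \frac{1}{126} - 470110} = \frac{1}{2 \cdot \frac{221}{63} - 470110} = \frac{1}{\frac{442}{63} - 470110} = \frac{1}{- \frac{29616488}{63}} = - \frac{63}{29616488}$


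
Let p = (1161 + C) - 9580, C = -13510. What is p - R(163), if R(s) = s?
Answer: -22092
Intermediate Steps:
p = -21929 (p = (1161 - 13510) - 9580 = -12349 - 9580 = -21929)
p - R(163) = -21929 - 1*163 = -21929 - 163 = -22092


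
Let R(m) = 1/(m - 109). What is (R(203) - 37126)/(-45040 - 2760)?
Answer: 3489843/4493200 ≈ 0.77669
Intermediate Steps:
R(m) = 1/(-109 + m)
(R(203) - 37126)/(-45040 - 2760) = (1/(-109 + 203) - 37126)/(-45040 - 2760) = (1/94 - 37126)/(-47800) = (1/94 - 37126)*(-1/47800) = -3489843/94*(-1/47800) = 3489843/4493200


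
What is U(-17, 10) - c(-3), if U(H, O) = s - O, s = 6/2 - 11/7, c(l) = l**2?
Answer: -123/7 ≈ -17.571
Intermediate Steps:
s = 10/7 (s = 6*(1/2) - 11*1/7 = 3 - 11/7 = 10/7 ≈ 1.4286)
U(H, O) = 10/7 - O
U(-17, 10) - c(-3) = (10/7 - 1*10) - 1*(-3)**2 = (10/7 - 10) - 1*9 = -60/7 - 9 = -123/7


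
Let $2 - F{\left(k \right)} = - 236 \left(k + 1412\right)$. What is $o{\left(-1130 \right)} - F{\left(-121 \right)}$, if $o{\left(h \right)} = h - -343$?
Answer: $-305465$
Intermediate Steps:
$o{\left(h \right)} = 343 + h$ ($o{\left(h \right)} = h + 343 = 343 + h$)
$F{\left(k \right)} = 333234 + 236 k$ ($F{\left(k \right)} = 2 - - 236 \left(k + 1412\right) = 2 - - 236 \left(1412 + k\right) = 2 - \left(-333232 - 236 k\right) = 2 + \left(333232 + 236 k\right) = 333234 + 236 k$)
$o{\left(-1130 \right)} - F{\left(-121 \right)} = \left(343 - 1130\right) - \left(333234 + 236 \left(-121\right)\right) = -787 - \left(333234 - 28556\right) = -787 - 304678 = -305465$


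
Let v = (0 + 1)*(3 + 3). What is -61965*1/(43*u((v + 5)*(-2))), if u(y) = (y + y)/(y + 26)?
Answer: 61965/473 ≈ 131.00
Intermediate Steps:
v = 6 (v = 1*6 = 6)
u(y) = 2*y/(26 + y) (u(y) = (2*y)/(26 + y) = 2*y/(26 + y))
-61965*1/(43*u((v + 5)*(-2))) = -61965*(-(26 + (6 + 5)*(-2))/(172*(6 + 5))) = -61965/((2*(11*(-2))/(26 + 11*(-2)))*43) = -61965/((2*(-22)/(26 - 22))*43) = -61965/((2*(-22)/4)*43) = -61965/((2*(-22)*(1/4))*43) = -61965/((-11*43)) = -61965/(-473) = -61965*(-1/473) = 61965/473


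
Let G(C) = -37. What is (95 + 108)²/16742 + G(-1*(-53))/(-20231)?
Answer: 834318733/338707402 ≈ 2.4632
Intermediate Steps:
(95 + 108)²/16742 + G(-1*(-53))/(-20231) = (95 + 108)²/16742 - 37/(-20231) = 203²*(1/16742) - 37*(-1/20231) = 41209*(1/16742) + 37/20231 = 41209/16742 + 37/20231 = 834318733/338707402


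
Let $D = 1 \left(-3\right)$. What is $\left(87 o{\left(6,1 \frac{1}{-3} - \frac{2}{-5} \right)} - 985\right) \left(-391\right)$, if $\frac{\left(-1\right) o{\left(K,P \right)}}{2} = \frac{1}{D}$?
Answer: $362457$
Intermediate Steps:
$D = -3$
$o{\left(K,P \right)} = \frac{2}{3}$ ($o{\left(K,P \right)} = - \frac{2}{-3} = \left(-2\right) \left(- \frac{1}{3}\right) = \frac{2}{3}$)
$\left(87 o{\left(6,1 \frac{1}{-3} - \frac{2}{-5} \right)} - 985\right) \left(-391\right) = \left(87 \cdot \frac{2}{3} - 985\right) \left(-391\right) = \left(58 - 985\right) \left(-391\right) = \left(-927\right) \left(-391\right) = 362457$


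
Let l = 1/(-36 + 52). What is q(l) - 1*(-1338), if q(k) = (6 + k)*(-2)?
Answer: 10607/8 ≈ 1325.9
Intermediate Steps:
l = 1/16 ≈ 0.062500
q(k) = -12 - 2*k
q(l) - 1*(-1338) = (-12 - 2*1/16) - 1*(-1338) = (-12 - 1/8) + 1338 = -97/8 + 1338 = 10607/8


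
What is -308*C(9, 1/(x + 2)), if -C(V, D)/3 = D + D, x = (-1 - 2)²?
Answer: 168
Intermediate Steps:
x = 9 (x = (-3)² = 9)
C(V, D) = -6*D (C(V, D) = -3*(D + D) = -6*D)
-308*C(9, 1/(x + 2)) = -(-1848)/(9 + 2) = -(-1848)/11 = -308*(-6/11) = 168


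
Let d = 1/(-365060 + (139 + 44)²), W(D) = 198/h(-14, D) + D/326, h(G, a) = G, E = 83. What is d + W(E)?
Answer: -10508481985/756645022 ≈ -13.888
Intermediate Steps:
W(D) = -99/7 + D/326 (W(D) = 198/(-14) + D/326 = 198*(-1/14) + D*(1/326) = -99/7 + D/326)
d = -1/331571 (d = 1/(-365060 + 183²) = 1/(-365060 + 33489) = 1/(-331571) = -1/331571 ≈ -3.0159e-6)
d + W(E) = -1/331571 + (-99/7 + (1/326)*83) = -1/331571 + (-99/7 + 83/326) = -1/331571 - 31693/2282 = -10508481985/756645022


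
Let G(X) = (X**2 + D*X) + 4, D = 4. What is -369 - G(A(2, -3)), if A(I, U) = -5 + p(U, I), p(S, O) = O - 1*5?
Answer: -405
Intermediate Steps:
p(S, O) = -5 + O (p(S, O) = O - 5 = -5 + O)
A(I, U) = -10 + I (A(I, U) = -5 + (-5 + I) = -10 + I)
G(X) = 4 + X**2 + 4*X (G(X) = (X**2 + 4*X) + 4 = 4 + X**2 + 4*X)
-369 - G(A(2, -3)) = -369 - (4 + (-10 + 2)**2 + 4*(-10 + 2)) = -369 - (4 + (-8)**2 + 4*(-8)) = -369 - (4 + 64 - 32) = -369 - 1*36 = -369 - 36 = -405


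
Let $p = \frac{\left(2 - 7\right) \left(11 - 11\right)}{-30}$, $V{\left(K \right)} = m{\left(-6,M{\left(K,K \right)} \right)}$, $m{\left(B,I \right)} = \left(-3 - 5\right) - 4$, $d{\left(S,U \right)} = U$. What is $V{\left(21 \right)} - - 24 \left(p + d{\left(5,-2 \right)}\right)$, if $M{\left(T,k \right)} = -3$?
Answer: $-60$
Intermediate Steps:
$m{\left(B,I \right)} = -12$ ($m{\left(B,I \right)} = -8 - 4 = -12$)
$V{\left(K \right)} = -12$
$p = 0$ ($p = \left(-5\right) 0 \left(- \frac{1}{30}\right) = 0 \left(- \frac{1}{30}\right) = 0$)
$V{\left(21 \right)} - - 24 \left(p + d{\left(5,-2 \right)}\right) = -12 - - 24 \left(0 - 2\right) = -12 - \left(-24\right) \left(-2\right) = -12 - 48 = -60$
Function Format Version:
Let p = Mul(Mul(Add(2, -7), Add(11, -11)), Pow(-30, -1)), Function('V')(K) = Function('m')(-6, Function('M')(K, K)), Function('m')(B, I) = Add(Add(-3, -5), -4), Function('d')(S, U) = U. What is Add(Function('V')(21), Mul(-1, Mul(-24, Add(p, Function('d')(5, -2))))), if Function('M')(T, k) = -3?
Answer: -60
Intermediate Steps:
Function('m')(B, I) = -12 (Function('m')(B, I) = Add(-8, -4) = -12)
Function('V')(K) = -12
p = 0 (p = Mul(Mul(-5, 0), Rational(-1, 30)) = Mul(0, Rational(-1, 30)) = 0)
Add(Function('V')(21), Mul(-1, Mul(-24, Add(p, Function('d')(5, -2))))) = Add(-12, Mul(-1, Mul(-24, Add(0, -2)))) = Add(-12, Mul(-1, Mul(-24, -2))) = Add(-12, Mul(-1, 48)) = Add(-12, -48) = -60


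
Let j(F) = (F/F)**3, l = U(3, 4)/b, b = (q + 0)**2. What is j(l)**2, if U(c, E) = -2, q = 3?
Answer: 1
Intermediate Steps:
b = 9 (b = (3 + 0)**2 = 3**2 = 9)
l = -2/9 ≈ -0.22222
j(F) = 1 (j(F) = 1**3 = 1)
j(l)**2 = 1**2 = 1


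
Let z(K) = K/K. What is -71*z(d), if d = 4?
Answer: -71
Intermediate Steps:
z(K) = 1
-71*z(d) = -71*1 = -71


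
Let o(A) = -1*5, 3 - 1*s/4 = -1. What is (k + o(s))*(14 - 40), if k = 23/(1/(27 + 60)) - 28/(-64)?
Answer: -415259/8 ≈ -51907.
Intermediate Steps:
s = 16 (s = 12 - 4*(-1) = 12 + 4 = 16)
o(A) = -5
k = 32023/16 (k = 23/(1/87) - 28*(-1/64) = 23/(1/87) + 7/16 = 23*87 + 7/16 = 2001 + 7/16 = 32023/16 ≈ 2001.4)
(k + o(s))*(14 - 40) = (32023/16 - 5)*(14 - 40) = (31943/16)*(-26) = -415259/8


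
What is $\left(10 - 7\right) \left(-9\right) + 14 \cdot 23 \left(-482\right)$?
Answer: $-155231$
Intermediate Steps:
$\left(10 - 7\right) \left(-9\right) + 14 \cdot 23 \left(-482\right) = 3 \left(-9\right) + 322 \left(-482\right) = -27 - 155204 = -155231$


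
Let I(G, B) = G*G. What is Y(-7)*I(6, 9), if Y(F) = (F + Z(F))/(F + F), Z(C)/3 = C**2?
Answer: -360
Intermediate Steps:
I(G, B) = G**2
Z(C) = 3*C**2
Y(F) = (F + 3*F**2)/(2*F) (Y(F) = (F + 3*F**2)/(F + F) = (F + 3*F**2)/((2*F)) = (F + 3*F**2)*(1/(2*F)) = (F + 3*F**2)/(2*F))
Y(-7)*I(6, 9) = (1/2 + (3/2)*(-7))*6**2 = (1/2 - 21/2)*36 = -10*36 = -360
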